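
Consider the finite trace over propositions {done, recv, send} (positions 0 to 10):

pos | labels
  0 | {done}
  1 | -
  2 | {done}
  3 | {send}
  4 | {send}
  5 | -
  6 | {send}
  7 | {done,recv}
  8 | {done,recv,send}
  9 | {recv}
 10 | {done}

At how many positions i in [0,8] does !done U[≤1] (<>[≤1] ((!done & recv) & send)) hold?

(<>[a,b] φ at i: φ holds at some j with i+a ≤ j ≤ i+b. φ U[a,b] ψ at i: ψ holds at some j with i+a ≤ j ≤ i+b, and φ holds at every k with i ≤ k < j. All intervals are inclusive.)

0

Evaluate at each i in [0,8]:
  i=0: ✗ (no rhs in [0,1])
  i=1: ✗ (no rhs in [1,2])
  i=2: ✗ (no rhs in [2,3])
  i=3: ✗ (no rhs in [3,4])
  i=4: ✗ (no rhs in [4,5])
  i=5: ✗ (no rhs in [5,6])
  i=6: ✗ (no rhs in [6,7])
  i=7: ✗ (no rhs in [7,8])
  i=8: ✗ (no rhs in [8,9])
Positions where it holds: {} → 0.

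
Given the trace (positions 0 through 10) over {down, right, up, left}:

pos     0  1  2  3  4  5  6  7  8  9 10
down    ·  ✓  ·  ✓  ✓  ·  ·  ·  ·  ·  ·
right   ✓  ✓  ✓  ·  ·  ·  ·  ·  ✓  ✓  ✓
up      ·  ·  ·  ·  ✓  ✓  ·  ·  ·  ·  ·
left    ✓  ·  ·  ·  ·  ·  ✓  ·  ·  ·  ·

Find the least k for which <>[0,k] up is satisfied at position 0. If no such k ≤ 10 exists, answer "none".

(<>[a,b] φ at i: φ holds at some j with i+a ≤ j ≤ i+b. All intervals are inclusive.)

4

Scan j = 0,1,… for up:
  j=0: fails
  j=1: fails
  j=2: fails
  j=3: fails
  j=4: holds
First hit at j=4, so smallest k = 4-0 = 4.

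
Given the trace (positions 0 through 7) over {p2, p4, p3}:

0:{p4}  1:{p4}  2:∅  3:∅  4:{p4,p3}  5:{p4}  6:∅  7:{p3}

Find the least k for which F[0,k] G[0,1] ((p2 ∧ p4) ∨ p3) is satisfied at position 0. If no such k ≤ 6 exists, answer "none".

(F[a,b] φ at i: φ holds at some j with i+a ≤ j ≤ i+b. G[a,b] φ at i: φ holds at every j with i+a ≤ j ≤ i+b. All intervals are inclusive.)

Scan j = 0,1,… for G[0,1] ((p2 ∧ p4) ∨ p3):
  j=0: fails
  j=1: fails
  j=2: fails
  j=3: fails
  j=4: fails
  j=5: fails
  j=6: fails
No j in [0,6] satisfies it → none.

none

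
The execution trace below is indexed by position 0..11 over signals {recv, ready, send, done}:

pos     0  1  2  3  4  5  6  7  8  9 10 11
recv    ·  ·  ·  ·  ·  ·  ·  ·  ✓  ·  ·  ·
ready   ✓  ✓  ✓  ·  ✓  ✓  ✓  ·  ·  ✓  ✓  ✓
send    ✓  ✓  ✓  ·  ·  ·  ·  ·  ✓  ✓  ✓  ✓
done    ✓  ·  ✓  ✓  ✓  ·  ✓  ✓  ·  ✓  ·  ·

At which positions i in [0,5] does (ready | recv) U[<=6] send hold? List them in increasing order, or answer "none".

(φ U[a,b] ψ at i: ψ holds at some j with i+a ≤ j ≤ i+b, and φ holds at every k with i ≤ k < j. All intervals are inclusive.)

0, 1, 2

Evaluate at each i in [0,5]:
  i=0: ✓ (rhs at j=0)
  i=1: ✓ (rhs at j=1)
  i=2: ✓ (rhs at j=2)
  i=3: ✗ (lhs fails at k=3 before rhs at j=8)
  i=4: ✗ (lhs fails at k=7 before rhs at j=8)
  i=5: ✗ (lhs fails at k=7 before rhs at j=8)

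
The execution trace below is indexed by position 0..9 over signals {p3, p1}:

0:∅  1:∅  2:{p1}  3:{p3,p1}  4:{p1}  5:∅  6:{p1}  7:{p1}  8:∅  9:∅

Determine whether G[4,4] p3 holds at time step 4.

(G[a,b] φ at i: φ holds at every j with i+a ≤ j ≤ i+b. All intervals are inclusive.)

Check p3 at every j in [8,8]:
  j=8: false
Fails at j=8 → formula fails.

No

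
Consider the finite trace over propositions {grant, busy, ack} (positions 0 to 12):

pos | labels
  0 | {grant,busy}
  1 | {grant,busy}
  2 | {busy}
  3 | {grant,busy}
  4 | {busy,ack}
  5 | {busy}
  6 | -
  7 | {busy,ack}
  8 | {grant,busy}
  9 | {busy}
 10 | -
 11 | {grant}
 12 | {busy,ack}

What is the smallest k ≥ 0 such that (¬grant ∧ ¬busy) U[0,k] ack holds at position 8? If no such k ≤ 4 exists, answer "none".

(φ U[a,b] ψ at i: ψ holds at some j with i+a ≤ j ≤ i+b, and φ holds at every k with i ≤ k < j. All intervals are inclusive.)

none

Need earliest j ≥ 8 with ack, and (¬grant ∧ ¬busy) at every k in [8,j-1].
  j=8: rhs fails.
  j=9: rhs fails.
  j=10: rhs fails.
  j=11: rhs fails.
  j=12: rhs holds but lhs fails at k=8.
No witness within the range → none.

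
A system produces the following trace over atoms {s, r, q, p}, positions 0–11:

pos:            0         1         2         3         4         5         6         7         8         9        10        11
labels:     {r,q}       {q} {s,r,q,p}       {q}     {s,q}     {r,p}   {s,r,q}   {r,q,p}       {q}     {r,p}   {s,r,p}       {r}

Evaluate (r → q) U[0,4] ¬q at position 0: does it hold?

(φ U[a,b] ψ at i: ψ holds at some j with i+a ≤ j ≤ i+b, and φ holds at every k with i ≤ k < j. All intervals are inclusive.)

No

Need some j in [0,4] with ¬q, and (r → q) at every k in [0,j-1].
  j=0: ¬q false.
  j=1: ¬q false.
  j=2: ¬q false.
  j=3: ¬q false.
  j=4: ¬q false.
No j in the window works → until fails.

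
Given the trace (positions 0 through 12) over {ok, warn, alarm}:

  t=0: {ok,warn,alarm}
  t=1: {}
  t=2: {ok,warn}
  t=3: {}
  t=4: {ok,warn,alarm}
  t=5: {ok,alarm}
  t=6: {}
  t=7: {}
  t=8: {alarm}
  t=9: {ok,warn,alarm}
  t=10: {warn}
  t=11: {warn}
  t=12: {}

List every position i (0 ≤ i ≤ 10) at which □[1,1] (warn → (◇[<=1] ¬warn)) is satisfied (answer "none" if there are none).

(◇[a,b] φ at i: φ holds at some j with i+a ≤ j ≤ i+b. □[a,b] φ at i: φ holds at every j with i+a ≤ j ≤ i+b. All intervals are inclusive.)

0, 1, 2, 3, 4, 5, 6, 7, 10

Evaluate at each i in [0,10]:
  i=0: ✓ (all of [1,1])
  i=1: ✓ (all of [2,2])
  i=2: ✓ (all of [3,3])
  i=3: ✓ (all of [4,4])
  i=4: ✓ (all of [5,5])
  i=5: ✓ (all of [6,6])
  i=6: ✓ (all of [7,7])
  i=7: ✓ (all of [8,8])
  i=8: ✗ (fails at j=9)
  i=9: ✗ (fails at j=10)
  i=10: ✓ (all of [11,11])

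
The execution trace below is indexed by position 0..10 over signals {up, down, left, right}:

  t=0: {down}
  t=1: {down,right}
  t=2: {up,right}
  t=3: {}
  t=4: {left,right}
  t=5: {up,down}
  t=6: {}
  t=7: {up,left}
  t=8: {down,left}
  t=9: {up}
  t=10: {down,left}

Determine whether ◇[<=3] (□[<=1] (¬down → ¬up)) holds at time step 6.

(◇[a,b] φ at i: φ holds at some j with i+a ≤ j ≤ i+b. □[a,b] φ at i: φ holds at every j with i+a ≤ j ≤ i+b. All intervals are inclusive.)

Check □[<=1] (¬down → ¬up) at each j in [6,9]:
  j=6: fails at 7
  j=7: fails at 7
  j=8: fails at 9
  j=9: fails at 9
No position in the window satisfies it → formula fails.

No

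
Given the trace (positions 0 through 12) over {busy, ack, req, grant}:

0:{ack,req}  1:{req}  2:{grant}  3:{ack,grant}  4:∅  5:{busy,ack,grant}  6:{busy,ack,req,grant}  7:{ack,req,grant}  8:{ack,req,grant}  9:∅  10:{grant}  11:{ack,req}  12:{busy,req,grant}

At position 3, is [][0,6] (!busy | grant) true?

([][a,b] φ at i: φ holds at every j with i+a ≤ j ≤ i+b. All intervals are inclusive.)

Check (!busy | grant) at every j in [3,9]:
  j=3: true
  j=4: true
  j=5: true
  j=6: true
  j=7: true
  j=8: true
  j=9: true
All positions satisfy it → formula holds.

Holds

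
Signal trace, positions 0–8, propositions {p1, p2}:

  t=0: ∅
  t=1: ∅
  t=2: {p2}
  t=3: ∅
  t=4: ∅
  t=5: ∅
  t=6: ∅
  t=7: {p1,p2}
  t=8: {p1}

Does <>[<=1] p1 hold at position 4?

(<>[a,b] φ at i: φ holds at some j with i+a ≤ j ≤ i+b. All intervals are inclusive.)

False

Check p1 at each j in [4,5]:
  j=4: false
  j=5: false
No position in the window satisfies it → formula fails.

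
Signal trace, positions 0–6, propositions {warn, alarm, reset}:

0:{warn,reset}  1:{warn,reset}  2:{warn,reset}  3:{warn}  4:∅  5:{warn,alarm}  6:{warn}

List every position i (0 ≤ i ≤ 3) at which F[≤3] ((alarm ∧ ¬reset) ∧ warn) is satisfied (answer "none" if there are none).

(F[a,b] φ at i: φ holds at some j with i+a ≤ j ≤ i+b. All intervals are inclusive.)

2, 3

Evaluate at each i in [0,3]:
  i=0: ✗ (none in [0,3])
  i=1: ✗ (none in [1,4])
  i=2: ✓ (witness j=5)
  i=3: ✓ (witness j=5)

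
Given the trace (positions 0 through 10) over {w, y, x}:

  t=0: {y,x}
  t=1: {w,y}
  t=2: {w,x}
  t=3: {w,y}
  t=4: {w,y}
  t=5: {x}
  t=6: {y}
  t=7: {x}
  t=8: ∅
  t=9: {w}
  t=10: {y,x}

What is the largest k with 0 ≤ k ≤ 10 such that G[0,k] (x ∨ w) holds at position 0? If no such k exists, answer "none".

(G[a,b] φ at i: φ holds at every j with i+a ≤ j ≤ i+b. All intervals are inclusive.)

(x ∨ w) must hold from j=0 onward; find where it first fails.
  j=0: holds
  j=1: holds
  j=2: holds
  j=3: holds
  j=4: holds
  j=5: holds
  j=6: fails
Holds on [0,5], so largest k = 5.

5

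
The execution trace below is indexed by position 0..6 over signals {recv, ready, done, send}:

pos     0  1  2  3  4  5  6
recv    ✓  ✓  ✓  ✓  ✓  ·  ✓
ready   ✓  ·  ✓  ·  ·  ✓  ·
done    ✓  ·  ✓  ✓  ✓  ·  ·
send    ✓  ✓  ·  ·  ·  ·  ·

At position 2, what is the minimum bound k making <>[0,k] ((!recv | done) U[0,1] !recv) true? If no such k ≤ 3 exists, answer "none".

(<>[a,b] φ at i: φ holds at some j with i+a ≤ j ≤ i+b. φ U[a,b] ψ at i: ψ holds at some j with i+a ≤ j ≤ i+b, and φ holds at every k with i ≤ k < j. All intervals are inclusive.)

Scan j = 2,3,… for ((!recv | done) U[0,1] !recv):
  j=2: fails
  j=3: fails
  j=4: holds
First hit at j=4, so smallest k = 4-2 = 2.

2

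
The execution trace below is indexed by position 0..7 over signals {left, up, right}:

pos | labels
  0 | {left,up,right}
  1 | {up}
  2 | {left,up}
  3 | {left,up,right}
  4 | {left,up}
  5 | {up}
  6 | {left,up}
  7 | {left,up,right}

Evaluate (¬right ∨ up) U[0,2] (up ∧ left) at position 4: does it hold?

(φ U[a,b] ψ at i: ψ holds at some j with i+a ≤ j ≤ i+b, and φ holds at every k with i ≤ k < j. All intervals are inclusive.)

Need some j in [4,6] with (up ∧ left), and (¬right ∨ up) at every k in [4,j-1].
  j=4: (up ∧ left) holds; no prefix to check → satisfied.

True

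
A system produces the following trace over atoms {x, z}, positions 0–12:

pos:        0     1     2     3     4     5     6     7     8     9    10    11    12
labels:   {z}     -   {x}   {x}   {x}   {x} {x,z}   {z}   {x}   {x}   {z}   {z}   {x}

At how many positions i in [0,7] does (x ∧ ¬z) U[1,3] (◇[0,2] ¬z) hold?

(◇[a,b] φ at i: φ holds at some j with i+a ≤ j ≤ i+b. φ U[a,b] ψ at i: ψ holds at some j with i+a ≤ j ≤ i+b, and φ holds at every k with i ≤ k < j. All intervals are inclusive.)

4

Evaluate at each i in [0,7]:
  i=0: ✗ (lhs fails at k=0 before rhs at j=1)
  i=1: ✗ (lhs fails at k=1 before rhs at j=2)
  i=2: ✓ (rhs at j=3; lhs holds on [2,2])
  i=3: ✓ (rhs at j=4; lhs holds on [3,3])
  i=4: ✓ (rhs at j=5; lhs holds on [4,4])
  i=5: ✓ (rhs at j=6; lhs holds on [5,5])
  i=6: ✗ (lhs fails at k=6 before rhs at j=7)
  i=7: ✗ (lhs fails at k=7 before rhs at j=8)
Positions where it holds: {2, 3, 4, 5} → 4.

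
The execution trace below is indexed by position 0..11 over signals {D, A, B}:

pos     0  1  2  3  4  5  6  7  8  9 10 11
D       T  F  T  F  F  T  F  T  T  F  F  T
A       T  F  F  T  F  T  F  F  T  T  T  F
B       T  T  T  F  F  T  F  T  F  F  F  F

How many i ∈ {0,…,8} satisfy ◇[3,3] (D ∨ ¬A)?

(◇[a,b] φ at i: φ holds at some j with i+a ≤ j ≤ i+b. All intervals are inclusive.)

6

Evaluate at each i in [0,8]:
  i=0: ✗ (none in [3,3])
  i=1: ✓ (witness j=4)
  i=2: ✓ (witness j=5)
  i=3: ✓ (witness j=6)
  i=4: ✓ (witness j=7)
  i=5: ✓ (witness j=8)
  i=6: ✗ (none in [9,9])
  i=7: ✗ (none in [10,10])
  i=8: ✓ (witness j=11)
Positions where it holds: {1, 2, 3, 4, 5, 8} → 6.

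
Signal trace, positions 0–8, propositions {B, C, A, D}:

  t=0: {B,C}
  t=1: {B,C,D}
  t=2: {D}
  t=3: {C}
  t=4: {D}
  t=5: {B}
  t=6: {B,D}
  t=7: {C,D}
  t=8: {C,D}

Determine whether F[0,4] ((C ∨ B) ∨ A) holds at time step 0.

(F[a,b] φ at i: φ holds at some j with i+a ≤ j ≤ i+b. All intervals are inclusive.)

True

Check ((C ∨ B) ∨ A) at each j in [0,4]:
  j=0: true
  j=1: true
  j=2: false
  j=3: true
  j=4: false
Found at j=0 → formula holds.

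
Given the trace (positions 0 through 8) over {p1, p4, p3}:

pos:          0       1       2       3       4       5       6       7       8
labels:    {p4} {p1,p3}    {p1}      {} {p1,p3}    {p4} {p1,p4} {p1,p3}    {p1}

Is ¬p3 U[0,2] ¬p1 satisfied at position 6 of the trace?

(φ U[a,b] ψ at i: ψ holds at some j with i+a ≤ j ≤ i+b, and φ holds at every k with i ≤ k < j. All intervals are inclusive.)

Does not hold

Need some j in [6,8] with ¬p1, and ¬p3 at every k in [6,j-1].
  j=6: ¬p1 false.
  j=7: ¬p1 false.
  j=8: ¬p1 false.
No j in the window works → until fails.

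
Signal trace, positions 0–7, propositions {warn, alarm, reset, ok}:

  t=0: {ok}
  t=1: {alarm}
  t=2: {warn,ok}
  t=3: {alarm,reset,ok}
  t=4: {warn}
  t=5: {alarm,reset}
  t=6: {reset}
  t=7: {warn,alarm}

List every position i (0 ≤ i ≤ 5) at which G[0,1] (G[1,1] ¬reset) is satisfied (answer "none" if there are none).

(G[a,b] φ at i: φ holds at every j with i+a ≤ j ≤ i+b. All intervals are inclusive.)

Evaluate at each i in [0,5]:
  i=0: ✓ (all of [0,1])
  i=1: ✗ (fails at j=2)
  i=2: ✗ (fails at j=2)
  i=3: ✗ (fails at j=4)
  i=4: ✗ (fails at j=4)
  i=5: ✗ (fails at j=5)

0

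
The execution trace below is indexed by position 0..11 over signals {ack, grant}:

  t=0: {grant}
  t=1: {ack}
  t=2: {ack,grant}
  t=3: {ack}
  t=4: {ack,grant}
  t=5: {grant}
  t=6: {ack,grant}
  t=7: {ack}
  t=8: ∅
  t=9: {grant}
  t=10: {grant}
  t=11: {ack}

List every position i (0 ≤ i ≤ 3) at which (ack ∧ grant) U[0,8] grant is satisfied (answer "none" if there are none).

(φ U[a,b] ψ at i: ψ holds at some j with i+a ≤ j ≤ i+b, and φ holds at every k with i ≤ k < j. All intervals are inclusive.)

Evaluate at each i in [0,3]:
  i=0: ✓ (rhs at j=0)
  i=1: ✗ (lhs fails at k=1 before rhs at j=2)
  i=2: ✓ (rhs at j=2)
  i=3: ✗ (lhs fails at k=3 before rhs at j=4)

0, 2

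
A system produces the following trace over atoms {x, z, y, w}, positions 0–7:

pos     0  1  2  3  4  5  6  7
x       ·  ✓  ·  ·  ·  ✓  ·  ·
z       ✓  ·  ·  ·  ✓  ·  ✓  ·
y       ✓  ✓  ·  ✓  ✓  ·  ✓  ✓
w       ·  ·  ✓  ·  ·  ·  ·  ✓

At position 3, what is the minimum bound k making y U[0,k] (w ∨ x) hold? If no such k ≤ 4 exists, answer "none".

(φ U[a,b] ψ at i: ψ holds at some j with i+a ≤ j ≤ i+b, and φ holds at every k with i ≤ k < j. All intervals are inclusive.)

Need earliest j ≥ 3 with (w ∨ x), and y at every k in [3,j-1].
  j=3: rhs fails.
  j=4: rhs fails.
  j=5: rhs holds; lhs holds on [3,4]. k = 2.

2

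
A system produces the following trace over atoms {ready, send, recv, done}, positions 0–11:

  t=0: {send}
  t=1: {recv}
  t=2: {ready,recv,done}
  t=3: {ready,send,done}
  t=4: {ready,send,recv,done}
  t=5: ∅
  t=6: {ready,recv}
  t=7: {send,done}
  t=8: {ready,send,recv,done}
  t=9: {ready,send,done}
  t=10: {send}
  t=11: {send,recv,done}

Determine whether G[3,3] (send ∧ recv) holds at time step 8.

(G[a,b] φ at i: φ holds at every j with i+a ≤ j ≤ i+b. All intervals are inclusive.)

Yes

Check (send ∧ recv) at every j in [11,11]:
  j=11: true
All positions satisfy it → formula holds.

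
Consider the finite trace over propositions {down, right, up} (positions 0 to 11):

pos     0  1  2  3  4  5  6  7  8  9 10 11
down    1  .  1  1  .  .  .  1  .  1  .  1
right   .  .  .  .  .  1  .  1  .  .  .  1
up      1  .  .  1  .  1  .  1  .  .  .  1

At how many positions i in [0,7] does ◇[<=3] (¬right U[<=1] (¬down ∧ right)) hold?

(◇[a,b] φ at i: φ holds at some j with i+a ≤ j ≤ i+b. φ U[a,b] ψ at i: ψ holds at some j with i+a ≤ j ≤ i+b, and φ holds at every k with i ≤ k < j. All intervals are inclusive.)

5

Evaluate at each i in [0,7]:
  i=0: ✗ (none in [0,3])
  i=1: ✓ (witness j=4)
  i=2: ✓ (witness j=4)
  i=3: ✓ (witness j=4)
  i=4: ✓ (witness j=4)
  i=5: ✓ (witness j=5)
  i=6: ✗ (none in [6,9])
  i=7: ✗ (none in [7,10])
Positions where it holds: {1, 2, 3, 4, 5} → 5.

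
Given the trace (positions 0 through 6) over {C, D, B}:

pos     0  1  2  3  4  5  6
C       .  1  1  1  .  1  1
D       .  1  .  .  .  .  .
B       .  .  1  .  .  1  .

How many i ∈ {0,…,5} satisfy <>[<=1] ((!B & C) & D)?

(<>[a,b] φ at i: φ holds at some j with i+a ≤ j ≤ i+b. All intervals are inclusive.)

Evaluate at each i in [0,5]:
  i=0: ✓ (witness j=1)
  i=1: ✓ (witness j=1)
  i=2: ✗ (none in [2,3])
  i=3: ✗ (none in [3,4])
  i=4: ✗ (none in [4,5])
  i=5: ✗ (none in [5,6])
Positions where it holds: {0, 1} → 2.

2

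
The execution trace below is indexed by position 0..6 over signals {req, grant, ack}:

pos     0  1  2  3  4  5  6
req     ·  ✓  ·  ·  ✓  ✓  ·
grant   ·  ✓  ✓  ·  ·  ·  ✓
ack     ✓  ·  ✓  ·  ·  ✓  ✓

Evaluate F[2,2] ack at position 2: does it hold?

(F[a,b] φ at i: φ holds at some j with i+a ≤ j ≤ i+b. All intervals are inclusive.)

Check ack at each j in [4,4]:
  j=4: false
No position in the window satisfies it → formula fails.

False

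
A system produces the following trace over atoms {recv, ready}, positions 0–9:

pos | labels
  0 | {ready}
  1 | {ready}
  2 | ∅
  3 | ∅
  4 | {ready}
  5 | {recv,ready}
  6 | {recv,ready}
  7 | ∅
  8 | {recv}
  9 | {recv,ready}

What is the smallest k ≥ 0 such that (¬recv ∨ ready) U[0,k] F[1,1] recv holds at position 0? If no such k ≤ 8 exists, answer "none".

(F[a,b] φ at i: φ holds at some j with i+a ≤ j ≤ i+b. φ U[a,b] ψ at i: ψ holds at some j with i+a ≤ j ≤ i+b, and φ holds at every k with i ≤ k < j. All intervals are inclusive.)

Need earliest j ≥ 0 with F[1,1] recv, and (¬recv ∨ ready) at every k in [0,j-1].
  j=0: rhs fails.
  j=1: rhs fails.
  j=2: rhs fails.
  j=3: rhs fails.
  j=4: rhs holds; lhs holds on [0,3]. k = 4.

4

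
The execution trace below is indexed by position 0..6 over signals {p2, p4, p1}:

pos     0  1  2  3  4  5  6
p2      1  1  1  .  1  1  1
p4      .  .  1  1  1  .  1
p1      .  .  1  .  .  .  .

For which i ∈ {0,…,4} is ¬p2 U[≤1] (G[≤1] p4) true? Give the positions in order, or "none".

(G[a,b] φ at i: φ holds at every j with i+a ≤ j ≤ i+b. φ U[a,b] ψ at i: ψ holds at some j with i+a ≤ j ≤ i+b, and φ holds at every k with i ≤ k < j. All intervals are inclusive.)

Evaluate at each i in [0,4]:
  i=0: ✗ (no rhs in [0,1])
  i=1: ✗ (lhs fails at k=1 before rhs at j=2)
  i=2: ✓ (rhs at j=2)
  i=3: ✓ (rhs at j=3)
  i=4: ✗ (no rhs in [4,5])

2, 3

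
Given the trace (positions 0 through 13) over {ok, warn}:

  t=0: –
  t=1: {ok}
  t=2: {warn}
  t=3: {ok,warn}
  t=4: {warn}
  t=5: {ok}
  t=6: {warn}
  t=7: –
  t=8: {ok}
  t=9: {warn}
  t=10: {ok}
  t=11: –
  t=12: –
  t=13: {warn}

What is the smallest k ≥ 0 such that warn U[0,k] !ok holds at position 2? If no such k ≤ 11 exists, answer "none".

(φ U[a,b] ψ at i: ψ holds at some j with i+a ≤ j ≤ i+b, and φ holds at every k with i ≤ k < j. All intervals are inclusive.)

Need earliest j ≥ 2 with !ok, and warn at every k in [2,j-1].
  j=2: rhs holds (empty prefix). k = 0.

0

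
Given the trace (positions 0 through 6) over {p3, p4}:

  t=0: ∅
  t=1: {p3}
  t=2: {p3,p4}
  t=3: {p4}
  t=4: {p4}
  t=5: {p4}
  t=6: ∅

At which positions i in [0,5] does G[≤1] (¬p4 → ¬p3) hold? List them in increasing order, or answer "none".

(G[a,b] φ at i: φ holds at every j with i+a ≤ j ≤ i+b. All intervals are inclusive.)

Evaluate at each i in [0,5]:
  i=0: ✗ (fails at j=1)
  i=1: ✗ (fails at j=1)
  i=2: ✓ (all of [2,3])
  i=3: ✓ (all of [3,4])
  i=4: ✓ (all of [4,5])
  i=5: ✓ (all of [5,6])

2, 3, 4, 5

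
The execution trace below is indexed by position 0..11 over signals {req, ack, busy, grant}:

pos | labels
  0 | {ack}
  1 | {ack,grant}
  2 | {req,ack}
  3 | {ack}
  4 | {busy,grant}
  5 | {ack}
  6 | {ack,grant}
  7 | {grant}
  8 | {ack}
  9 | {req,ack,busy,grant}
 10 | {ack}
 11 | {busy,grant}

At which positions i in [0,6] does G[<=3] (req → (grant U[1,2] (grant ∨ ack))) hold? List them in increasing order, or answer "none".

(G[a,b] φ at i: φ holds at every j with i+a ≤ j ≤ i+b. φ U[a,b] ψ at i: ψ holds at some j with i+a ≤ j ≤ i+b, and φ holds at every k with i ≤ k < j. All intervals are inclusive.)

Evaluate at each i in [0,6]:
  i=0: ✗ (fails at j=2)
  i=1: ✗ (fails at j=2)
  i=2: ✗ (fails at j=2)
  i=3: ✓ (all of [3,6])
  i=4: ✓ (all of [4,7])
  i=5: ✓ (all of [5,8])
  i=6: ✓ (all of [6,9])

3, 4, 5, 6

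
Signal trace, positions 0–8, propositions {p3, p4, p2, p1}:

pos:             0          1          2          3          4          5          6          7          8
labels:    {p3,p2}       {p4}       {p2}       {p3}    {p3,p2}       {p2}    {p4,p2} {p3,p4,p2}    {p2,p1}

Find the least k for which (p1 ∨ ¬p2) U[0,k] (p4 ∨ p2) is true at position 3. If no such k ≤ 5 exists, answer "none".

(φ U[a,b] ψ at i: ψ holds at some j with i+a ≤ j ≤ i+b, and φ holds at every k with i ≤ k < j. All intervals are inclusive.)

1

Need earliest j ≥ 3 with (p4 ∨ p2), and (p1 ∨ ¬p2) at every k in [3,j-1].
  j=3: rhs fails.
  j=4: rhs holds; lhs holds on [3,3]. k = 1.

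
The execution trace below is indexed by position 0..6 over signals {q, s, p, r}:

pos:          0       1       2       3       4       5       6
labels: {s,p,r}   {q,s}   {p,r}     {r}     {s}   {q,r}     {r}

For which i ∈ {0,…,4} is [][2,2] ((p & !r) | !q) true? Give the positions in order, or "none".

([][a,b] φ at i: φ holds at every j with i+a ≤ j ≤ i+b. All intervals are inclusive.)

0, 1, 2, 4

Evaluate at each i in [0,4]:
  i=0: ✓ (all of [2,2])
  i=1: ✓ (all of [3,3])
  i=2: ✓ (all of [4,4])
  i=3: ✗ (fails at j=5)
  i=4: ✓ (all of [6,6])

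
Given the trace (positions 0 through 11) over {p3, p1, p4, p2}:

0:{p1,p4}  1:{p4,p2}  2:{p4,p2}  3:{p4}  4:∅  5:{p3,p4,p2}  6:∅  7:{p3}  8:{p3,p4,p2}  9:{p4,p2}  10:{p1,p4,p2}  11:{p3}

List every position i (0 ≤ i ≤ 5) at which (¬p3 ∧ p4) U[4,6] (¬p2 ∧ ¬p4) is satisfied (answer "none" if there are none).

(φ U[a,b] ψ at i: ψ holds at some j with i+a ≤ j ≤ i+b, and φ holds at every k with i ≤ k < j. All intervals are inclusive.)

Evaluate at each i in [0,5]:
  i=0: ✓ (rhs at j=4; lhs holds on [0,3])
  i=1: ✗ (lhs fails at k=4 before rhs at j=6)
  i=2: ✗ (lhs fails at k=4 before rhs at j=6)
  i=3: ✗ (lhs fails at k=4 before rhs at j=7)
  i=4: ✗ (no rhs in [8,10])
  i=5: ✗ (lhs fails at k=5 before rhs at j=11)

0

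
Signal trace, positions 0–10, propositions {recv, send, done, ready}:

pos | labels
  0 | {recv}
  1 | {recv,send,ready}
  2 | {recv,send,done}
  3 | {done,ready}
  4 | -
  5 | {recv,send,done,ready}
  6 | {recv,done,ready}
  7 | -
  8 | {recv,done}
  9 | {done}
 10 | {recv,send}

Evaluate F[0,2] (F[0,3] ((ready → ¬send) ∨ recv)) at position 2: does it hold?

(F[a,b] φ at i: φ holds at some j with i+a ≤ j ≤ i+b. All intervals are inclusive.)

Holds

Check F[0,3] ((ready → ¬send) ∨ recv) at each j in [2,4]:
  j=2: holds (witness at 2)
  j=3: holds (witness at 3)
  j=4: holds (witness at 4)
Found at j=2 → formula holds.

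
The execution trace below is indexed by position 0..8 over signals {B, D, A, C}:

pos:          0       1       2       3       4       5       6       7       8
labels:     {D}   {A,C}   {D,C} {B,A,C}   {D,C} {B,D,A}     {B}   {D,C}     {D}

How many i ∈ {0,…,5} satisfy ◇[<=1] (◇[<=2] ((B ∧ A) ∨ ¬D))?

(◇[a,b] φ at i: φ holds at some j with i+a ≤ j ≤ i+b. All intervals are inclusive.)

6

Evaluate at each i in [0,5]:
  i=0: ✓ (witness j=0)
  i=1: ✓ (witness j=1)
  i=2: ✓ (witness j=2)
  i=3: ✓ (witness j=3)
  i=4: ✓ (witness j=4)
  i=5: ✓ (witness j=5)
Positions where it holds: {0, 1, 2, 3, 4, 5} → 6.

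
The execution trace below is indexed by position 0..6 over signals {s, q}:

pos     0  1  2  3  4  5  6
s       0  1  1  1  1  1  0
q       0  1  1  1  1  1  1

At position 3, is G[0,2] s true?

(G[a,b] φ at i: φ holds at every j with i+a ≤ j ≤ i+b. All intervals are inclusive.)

Check s at every j in [3,5]:
  j=3: true
  j=4: true
  j=5: true
All positions satisfy it → formula holds.

Yes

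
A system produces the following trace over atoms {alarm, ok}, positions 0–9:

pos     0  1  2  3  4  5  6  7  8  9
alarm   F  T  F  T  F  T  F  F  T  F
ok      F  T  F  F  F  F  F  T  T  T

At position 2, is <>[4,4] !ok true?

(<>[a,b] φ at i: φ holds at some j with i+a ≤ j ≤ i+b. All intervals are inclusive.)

Check !ok at each j in [6,6]:
  j=6: true
Found at j=6 → formula holds.

Holds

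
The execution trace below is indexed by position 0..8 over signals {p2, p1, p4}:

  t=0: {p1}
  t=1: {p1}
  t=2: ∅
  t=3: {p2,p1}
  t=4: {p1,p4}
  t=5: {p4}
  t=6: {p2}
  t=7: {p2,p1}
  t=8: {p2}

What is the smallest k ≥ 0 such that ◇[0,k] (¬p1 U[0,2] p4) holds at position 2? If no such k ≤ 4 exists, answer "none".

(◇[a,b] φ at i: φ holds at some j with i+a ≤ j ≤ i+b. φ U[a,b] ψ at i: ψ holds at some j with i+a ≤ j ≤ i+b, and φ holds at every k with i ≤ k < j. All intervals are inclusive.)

2

Scan j = 2,3,… for (¬p1 U[0,2] p4):
  j=2: fails
  j=3: fails
  j=4: holds
First hit at j=4, so smallest k = 4-2 = 2.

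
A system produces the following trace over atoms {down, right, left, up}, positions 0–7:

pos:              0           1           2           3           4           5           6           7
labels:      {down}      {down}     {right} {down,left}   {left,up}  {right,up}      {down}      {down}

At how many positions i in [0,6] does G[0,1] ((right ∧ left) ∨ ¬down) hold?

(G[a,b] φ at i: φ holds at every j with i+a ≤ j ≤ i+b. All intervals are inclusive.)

1

Evaluate at each i in [0,6]:
  i=0: ✗ (fails at j=0)
  i=1: ✗ (fails at j=1)
  i=2: ✗ (fails at j=3)
  i=3: ✗ (fails at j=3)
  i=4: ✓ (all of [4,5])
  i=5: ✗ (fails at j=6)
  i=6: ✗ (fails at j=6)
Positions where it holds: {4} → 1.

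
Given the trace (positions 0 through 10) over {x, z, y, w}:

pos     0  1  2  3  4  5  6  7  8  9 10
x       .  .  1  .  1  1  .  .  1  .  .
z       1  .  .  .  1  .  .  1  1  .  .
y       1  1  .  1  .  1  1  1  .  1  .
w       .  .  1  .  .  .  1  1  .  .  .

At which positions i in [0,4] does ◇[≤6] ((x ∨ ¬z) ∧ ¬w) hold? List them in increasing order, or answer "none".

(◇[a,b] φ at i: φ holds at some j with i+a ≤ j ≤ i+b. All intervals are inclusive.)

Evaluate at each i in [0,4]:
  i=0: ✓ (witness j=1)
  i=1: ✓ (witness j=1)
  i=2: ✓ (witness j=3)
  i=3: ✓ (witness j=3)
  i=4: ✓ (witness j=4)

0, 1, 2, 3, 4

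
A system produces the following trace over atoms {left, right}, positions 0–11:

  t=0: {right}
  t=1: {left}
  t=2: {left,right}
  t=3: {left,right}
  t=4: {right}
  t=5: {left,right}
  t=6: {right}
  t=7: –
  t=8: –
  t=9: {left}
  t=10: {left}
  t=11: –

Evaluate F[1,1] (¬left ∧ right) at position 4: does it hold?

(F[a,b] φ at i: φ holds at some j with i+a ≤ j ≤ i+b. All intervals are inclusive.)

Check (¬left ∧ right) at each j in [5,5]:
  j=5: false
No position in the window satisfies it → formula fails.

False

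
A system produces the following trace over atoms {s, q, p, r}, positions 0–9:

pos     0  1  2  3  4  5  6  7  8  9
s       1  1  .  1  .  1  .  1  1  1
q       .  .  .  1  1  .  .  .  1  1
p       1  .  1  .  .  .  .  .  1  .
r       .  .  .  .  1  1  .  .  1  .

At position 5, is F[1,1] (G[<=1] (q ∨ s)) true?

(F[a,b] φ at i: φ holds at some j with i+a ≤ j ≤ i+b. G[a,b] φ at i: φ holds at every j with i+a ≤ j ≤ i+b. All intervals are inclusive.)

Does not hold

Check G[<=1] (q ∨ s) at each j in [6,6]:
  j=6: fails at 6
No position in the window satisfies it → formula fails.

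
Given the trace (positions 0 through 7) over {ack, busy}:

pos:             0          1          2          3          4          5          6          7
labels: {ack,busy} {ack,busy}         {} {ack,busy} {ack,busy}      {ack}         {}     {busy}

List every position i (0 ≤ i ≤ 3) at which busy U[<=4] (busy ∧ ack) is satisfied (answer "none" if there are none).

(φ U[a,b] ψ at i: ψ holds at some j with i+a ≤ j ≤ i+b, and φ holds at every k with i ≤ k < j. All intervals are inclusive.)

0, 1, 3

Evaluate at each i in [0,3]:
  i=0: ✓ (rhs at j=0)
  i=1: ✓ (rhs at j=1)
  i=2: ✗ (lhs fails at k=2 before rhs at j=3)
  i=3: ✓ (rhs at j=3)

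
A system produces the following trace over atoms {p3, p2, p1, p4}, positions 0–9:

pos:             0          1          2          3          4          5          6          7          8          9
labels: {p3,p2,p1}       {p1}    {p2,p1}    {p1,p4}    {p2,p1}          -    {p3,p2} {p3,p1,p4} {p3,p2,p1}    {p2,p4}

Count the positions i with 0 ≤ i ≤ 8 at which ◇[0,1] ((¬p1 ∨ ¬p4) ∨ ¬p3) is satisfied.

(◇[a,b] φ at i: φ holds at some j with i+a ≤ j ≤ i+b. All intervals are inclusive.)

Evaluate at each i in [0,8]:
  i=0: ✓ (witness j=0)
  i=1: ✓ (witness j=1)
  i=2: ✓ (witness j=2)
  i=3: ✓ (witness j=3)
  i=4: ✓ (witness j=4)
  i=5: ✓ (witness j=5)
  i=6: ✓ (witness j=6)
  i=7: ✓ (witness j=8)
  i=8: ✓ (witness j=8)
Positions where it holds: {0, 1, 2, 3, 4, 5, 6, 7, 8} → 9.

9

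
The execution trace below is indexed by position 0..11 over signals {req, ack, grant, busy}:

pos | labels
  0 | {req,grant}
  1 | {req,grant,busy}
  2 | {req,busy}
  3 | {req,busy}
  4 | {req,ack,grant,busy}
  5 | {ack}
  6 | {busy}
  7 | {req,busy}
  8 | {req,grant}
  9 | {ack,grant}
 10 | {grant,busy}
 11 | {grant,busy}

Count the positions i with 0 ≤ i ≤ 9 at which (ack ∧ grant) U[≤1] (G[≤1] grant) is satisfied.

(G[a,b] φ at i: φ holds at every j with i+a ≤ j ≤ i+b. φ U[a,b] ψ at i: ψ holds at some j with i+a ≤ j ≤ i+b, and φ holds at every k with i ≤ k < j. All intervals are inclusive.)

3

Evaluate at each i in [0,9]:
  i=0: ✓ (rhs at j=0)
  i=1: ✗ (no rhs in [1,2])
  i=2: ✗ (no rhs in [2,3])
  i=3: ✗ (no rhs in [3,4])
  i=4: ✗ (no rhs in [4,5])
  i=5: ✗ (no rhs in [5,6])
  i=6: ✗ (no rhs in [6,7])
  i=7: ✗ (lhs fails at k=7 before rhs at j=8)
  i=8: ✓ (rhs at j=8)
  i=9: ✓ (rhs at j=9)
Positions where it holds: {0, 8, 9} → 3.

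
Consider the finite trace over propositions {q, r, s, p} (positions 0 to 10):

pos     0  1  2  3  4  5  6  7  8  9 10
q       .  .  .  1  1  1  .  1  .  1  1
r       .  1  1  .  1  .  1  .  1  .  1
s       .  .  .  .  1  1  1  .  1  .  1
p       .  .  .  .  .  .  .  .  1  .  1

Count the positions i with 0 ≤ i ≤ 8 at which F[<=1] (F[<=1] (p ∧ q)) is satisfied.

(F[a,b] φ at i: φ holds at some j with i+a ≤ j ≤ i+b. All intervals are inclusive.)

1

Evaluate at each i in [0,8]:
  i=0: ✗ (none in [0,1])
  i=1: ✗ (none in [1,2])
  i=2: ✗ (none in [2,3])
  i=3: ✗ (none in [3,4])
  i=4: ✗ (none in [4,5])
  i=5: ✗ (none in [5,6])
  i=6: ✗ (none in [6,7])
  i=7: ✗ (none in [7,8])
  i=8: ✓ (witness j=9)
Positions where it holds: {8} → 1.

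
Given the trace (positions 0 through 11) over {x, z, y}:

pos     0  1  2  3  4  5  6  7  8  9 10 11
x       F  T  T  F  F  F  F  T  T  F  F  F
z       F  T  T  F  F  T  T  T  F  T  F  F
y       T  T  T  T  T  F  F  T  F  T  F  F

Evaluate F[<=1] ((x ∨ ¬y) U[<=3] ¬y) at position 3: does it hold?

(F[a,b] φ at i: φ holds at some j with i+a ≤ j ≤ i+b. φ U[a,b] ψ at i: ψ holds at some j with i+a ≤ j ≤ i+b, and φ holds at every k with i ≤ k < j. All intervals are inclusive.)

Check ((x ∨ ¬y) U[<=3] ¬y) at each j in [3,4]:
  j=3: fails
  j=4: fails
No position in the window satisfies it → formula fails.

Does not hold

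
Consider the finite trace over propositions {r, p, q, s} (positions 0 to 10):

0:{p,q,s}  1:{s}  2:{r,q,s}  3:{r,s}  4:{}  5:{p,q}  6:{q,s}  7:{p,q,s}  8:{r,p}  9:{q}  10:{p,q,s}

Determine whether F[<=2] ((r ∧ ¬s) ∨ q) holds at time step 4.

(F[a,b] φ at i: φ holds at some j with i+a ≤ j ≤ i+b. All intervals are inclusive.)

True

Check ((r ∧ ¬s) ∨ q) at each j in [4,6]:
  j=4: false
  j=5: true
  j=6: true
Found at j=5 → formula holds.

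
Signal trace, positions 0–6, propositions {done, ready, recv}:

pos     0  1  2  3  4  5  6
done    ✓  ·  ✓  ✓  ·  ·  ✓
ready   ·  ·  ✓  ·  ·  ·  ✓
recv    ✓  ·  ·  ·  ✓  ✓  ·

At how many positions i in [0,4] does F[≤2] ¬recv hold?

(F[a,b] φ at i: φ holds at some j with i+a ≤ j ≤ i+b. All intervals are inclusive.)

5

Evaluate at each i in [0,4]:
  i=0: ✓ (witness j=1)
  i=1: ✓ (witness j=1)
  i=2: ✓ (witness j=2)
  i=3: ✓ (witness j=3)
  i=4: ✓ (witness j=6)
Positions where it holds: {0, 1, 2, 3, 4} → 5.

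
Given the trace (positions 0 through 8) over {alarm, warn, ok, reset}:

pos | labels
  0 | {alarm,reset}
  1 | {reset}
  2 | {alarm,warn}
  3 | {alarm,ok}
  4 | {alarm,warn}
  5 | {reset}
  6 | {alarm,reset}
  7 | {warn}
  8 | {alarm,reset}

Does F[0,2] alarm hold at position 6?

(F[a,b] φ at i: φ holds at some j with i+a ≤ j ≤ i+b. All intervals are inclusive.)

True

Check alarm at each j in [6,8]:
  j=6: true
  j=7: false
  j=8: true
Found at j=6 → formula holds.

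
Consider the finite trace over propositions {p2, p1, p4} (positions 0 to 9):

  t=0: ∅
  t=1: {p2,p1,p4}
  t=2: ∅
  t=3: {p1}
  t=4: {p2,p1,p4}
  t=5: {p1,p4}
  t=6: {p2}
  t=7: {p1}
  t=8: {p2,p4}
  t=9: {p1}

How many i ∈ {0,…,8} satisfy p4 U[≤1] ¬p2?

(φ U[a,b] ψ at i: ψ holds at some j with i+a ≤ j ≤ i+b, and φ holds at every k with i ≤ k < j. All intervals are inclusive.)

Evaluate at each i in [0,8]:
  i=0: ✓ (rhs at j=0)
  i=1: ✓ (rhs at j=2; lhs holds on [1,1])
  i=2: ✓ (rhs at j=2)
  i=3: ✓ (rhs at j=3)
  i=4: ✓ (rhs at j=5; lhs holds on [4,4])
  i=5: ✓ (rhs at j=5)
  i=6: ✗ (lhs fails at k=6 before rhs at j=7)
  i=7: ✓ (rhs at j=7)
  i=8: ✓ (rhs at j=9; lhs holds on [8,8])
Positions where it holds: {0, 1, 2, 3, 4, 5, 7, 8} → 8.

8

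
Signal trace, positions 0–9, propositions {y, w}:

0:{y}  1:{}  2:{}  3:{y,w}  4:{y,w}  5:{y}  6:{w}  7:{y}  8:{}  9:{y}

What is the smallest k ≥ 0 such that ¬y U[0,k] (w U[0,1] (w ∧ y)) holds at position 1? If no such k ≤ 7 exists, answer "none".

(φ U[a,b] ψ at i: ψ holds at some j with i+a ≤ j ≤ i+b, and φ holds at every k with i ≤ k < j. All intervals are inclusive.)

2

Need earliest j ≥ 1 with (w U[0,1] (w ∧ y)), and ¬y at every k in [1,j-1].
  j=1: rhs fails.
  j=2: rhs fails.
  j=3: rhs holds; lhs holds on [1,2]. k = 2.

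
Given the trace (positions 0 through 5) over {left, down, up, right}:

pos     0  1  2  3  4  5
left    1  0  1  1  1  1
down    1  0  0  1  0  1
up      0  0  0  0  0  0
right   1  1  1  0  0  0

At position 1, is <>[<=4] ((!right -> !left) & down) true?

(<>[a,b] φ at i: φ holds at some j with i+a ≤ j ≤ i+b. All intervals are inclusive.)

Check ((!right -> !left) & down) at each j in [1,5]:
  j=1: false
  j=2: false
  j=3: false
  j=4: false
  j=5: false
No position in the window satisfies it → formula fails.

False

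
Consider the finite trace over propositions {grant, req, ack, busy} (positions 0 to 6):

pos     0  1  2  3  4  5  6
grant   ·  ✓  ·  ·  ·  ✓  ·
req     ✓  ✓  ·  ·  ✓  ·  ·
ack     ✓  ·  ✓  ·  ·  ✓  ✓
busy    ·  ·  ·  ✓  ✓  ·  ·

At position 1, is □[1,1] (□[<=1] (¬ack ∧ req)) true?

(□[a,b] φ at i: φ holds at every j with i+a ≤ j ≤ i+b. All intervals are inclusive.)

False

Check □[<=1] (¬ack ∧ req) at every j in [2,2]:
  j=2: fails at 2
Fails at j=2 → formula fails.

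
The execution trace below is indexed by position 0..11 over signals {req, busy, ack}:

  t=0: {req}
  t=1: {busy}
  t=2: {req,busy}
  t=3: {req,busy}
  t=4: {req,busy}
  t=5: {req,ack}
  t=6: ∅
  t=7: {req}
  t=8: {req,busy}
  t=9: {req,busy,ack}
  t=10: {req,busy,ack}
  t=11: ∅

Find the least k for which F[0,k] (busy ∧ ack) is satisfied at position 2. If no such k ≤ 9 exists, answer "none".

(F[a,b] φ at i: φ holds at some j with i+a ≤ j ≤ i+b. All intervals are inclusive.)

Scan j = 2,3,… for (busy ∧ ack):
  j=2: fails
  j=3: fails
  j=4: fails
  j=5: fails
  j=6: fails
  j=7: fails
  j=8: fails
  j=9: holds
First hit at j=9, so smallest k = 9-2 = 7.

7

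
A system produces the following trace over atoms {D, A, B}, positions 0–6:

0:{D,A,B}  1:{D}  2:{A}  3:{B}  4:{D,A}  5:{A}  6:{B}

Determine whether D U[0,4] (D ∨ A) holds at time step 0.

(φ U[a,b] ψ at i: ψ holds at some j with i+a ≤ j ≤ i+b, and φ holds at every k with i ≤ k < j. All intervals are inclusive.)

Yes

Need some j in [0,4] with (D ∨ A), and D at every k in [0,j-1].
  j=0: (D ∨ A) holds; no prefix to check → satisfied.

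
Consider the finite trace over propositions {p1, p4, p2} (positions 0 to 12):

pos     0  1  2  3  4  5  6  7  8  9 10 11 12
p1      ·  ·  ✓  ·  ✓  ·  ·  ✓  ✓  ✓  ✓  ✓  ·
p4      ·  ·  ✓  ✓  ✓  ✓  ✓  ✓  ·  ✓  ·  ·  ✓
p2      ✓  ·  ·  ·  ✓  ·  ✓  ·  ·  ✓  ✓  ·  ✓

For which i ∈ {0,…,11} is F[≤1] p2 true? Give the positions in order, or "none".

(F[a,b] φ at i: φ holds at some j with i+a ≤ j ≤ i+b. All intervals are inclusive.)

0, 3, 4, 5, 6, 8, 9, 10, 11

Evaluate at each i in [0,11]:
  i=0: ✓ (witness j=0)
  i=1: ✗ (none in [1,2])
  i=2: ✗ (none in [2,3])
  i=3: ✓ (witness j=4)
  i=4: ✓ (witness j=4)
  i=5: ✓ (witness j=6)
  i=6: ✓ (witness j=6)
  i=7: ✗ (none in [7,8])
  i=8: ✓ (witness j=9)
  i=9: ✓ (witness j=9)
  i=10: ✓ (witness j=10)
  i=11: ✓ (witness j=12)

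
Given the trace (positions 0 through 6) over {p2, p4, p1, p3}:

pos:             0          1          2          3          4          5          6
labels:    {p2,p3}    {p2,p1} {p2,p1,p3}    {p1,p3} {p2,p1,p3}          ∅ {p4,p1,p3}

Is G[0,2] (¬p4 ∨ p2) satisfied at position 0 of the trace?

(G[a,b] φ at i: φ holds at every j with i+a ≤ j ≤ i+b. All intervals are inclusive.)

Check (¬p4 ∨ p2) at every j in [0,2]:
  j=0: true
  j=1: true
  j=2: true
All positions satisfy it → formula holds.

Holds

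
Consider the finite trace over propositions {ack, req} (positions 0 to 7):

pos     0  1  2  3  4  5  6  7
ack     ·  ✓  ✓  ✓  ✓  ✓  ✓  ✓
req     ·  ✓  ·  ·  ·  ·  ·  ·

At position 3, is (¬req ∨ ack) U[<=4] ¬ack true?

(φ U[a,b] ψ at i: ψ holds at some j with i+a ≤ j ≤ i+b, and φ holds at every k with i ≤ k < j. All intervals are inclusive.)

Need some j in [3,7] with ¬ack, and (¬req ∨ ack) at every k in [3,j-1].
  j=3: ¬ack false.
  j=4: ¬ack false.
  j=5: ¬ack false.
  j=6: ¬ack false.
  j=7: ¬ack false.
No j in the window works → until fails.

No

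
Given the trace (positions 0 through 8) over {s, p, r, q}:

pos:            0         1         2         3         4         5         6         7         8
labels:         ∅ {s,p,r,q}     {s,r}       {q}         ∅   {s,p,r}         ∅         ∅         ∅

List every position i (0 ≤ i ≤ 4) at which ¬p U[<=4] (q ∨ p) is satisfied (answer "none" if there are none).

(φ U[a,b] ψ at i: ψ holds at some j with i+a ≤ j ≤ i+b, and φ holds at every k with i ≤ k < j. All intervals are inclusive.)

Evaluate at each i in [0,4]:
  i=0: ✓ (rhs at j=1; lhs holds on [0,0])
  i=1: ✓ (rhs at j=1)
  i=2: ✓ (rhs at j=3; lhs holds on [2,2])
  i=3: ✓ (rhs at j=3)
  i=4: ✓ (rhs at j=5; lhs holds on [4,4])

0, 1, 2, 3, 4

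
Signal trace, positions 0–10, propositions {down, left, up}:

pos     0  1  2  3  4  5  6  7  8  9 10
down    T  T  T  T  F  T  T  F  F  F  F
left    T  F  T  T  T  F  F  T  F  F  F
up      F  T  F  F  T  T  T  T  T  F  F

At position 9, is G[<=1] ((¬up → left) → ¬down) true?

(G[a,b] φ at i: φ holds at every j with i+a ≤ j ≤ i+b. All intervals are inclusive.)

True

Check ((¬up → left) → ¬down) at every j in [9,10]:
  j=9: antecedent false → ✓
  j=10: antecedent false → ✓
All positions satisfy it → formula holds.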